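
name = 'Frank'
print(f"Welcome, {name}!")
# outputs Welcome, Frank!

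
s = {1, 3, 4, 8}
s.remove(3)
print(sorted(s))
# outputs [1, 4, 8]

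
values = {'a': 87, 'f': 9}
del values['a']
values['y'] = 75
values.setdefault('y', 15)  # 75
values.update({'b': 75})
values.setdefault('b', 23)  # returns 75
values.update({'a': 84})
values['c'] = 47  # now {'f': 9, 'y': 75, 'b': 75, 'a': 84, 'c': 47}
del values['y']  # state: {'f': 9, 'b': 75, 'a': 84, 'c': 47}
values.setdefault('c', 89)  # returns 47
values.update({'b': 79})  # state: {'f': 9, 'b': 79, 'a': 84, 'c': 47}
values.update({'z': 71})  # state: {'f': 9, 'b': 79, 'a': 84, 'c': 47, 'z': 71}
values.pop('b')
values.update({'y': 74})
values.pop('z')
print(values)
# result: {'f': 9, 'a': 84, 'c': 47, 'y': 74}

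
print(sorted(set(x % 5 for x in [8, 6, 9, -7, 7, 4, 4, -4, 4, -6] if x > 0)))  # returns [1, 2, 3, 4]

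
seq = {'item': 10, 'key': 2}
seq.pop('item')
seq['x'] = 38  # {'key': 2, 'x': 38}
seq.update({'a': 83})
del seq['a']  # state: {'key': 2, 'x': 38}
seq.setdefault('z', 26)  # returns 26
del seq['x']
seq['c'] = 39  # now {'key': 2, 'z': 26, 'c': 39}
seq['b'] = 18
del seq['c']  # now {'key': 2, 'z': 26, 'b': 18}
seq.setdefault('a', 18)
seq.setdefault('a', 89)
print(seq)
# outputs {'key': 2, 'z': 26, 'b': 18, 'a': 18}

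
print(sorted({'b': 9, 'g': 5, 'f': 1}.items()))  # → [('b', 9), ('f', 1), ('g', 5)]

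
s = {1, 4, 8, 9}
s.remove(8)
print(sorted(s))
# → [1, 4, 9]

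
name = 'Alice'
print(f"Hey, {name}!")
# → Hey, Alice!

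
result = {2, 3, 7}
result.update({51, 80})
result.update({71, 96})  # {2, 3, 7, 51, 71, 80, 96}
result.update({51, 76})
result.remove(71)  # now {2, 3, 7, 51, 76, 80, 96}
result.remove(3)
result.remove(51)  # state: {2, 7, 76, 80, 96}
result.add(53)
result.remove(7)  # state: {2, 53, 76, 80, 96}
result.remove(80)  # {2, 53, 76, 96}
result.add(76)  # {2, 53, 76, 96}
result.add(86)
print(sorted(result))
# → [2, 53, 76, 86, 96]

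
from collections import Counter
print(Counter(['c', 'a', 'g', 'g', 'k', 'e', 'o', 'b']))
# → Counter({'g': 2, 'c': 1, 'a': 1, 'k': 1, 'e': 1, 'o': 1, 'b': 1})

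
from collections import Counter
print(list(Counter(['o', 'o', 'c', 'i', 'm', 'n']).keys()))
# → ['o', 'c', 'i', 'm', 'n']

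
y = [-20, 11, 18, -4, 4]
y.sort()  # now [-20, -4, 4, 11, 18]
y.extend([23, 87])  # [-20, -4, 4, 11, 18, 23, 87]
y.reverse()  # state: [87, 23, 18, 11, 4, -4, -20]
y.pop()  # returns -20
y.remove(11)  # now [87, 23, 18, 4, -4]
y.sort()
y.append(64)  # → [-4, 4, 18, 23, 87, 64]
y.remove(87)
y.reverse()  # [64, 23, 18, 4, -4]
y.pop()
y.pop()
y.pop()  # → 18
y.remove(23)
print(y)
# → [64]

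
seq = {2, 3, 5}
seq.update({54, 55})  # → {2, 3, 5, 54, 55}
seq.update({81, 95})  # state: {2, 3, 5, 54, 55, 81, 95}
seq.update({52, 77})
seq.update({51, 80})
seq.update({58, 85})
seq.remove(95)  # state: {2, 3, 5, 51, 52, 54, 55, 58, 77, 80, 81, 85}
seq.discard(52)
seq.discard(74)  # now {2, 3, 5, 51, 54, 55, 58, 77, 80, 81, 85}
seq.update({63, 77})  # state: {2, 3, 5, 51, 54, 55, 58, 63, 77, 80, 81, 85}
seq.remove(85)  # {2, 3, 5, 51, 54, 55, 58, 63, 77, 80, 81}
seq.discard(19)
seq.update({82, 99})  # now {2, 3, 5, 51, 54, 55, 58, 63, 77, 80, 81, 82, 99}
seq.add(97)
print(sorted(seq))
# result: [2, 3, 5, 51, 54, 55, 58, 63, 77, 80, 81, 82, 97, 99]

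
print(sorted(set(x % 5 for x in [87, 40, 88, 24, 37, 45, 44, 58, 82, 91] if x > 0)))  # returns [0, 1, 2, 3, 4]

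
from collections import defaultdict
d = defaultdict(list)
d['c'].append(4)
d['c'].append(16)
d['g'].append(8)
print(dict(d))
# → {'c': [4, 16], 'g': [8]}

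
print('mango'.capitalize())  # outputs Mango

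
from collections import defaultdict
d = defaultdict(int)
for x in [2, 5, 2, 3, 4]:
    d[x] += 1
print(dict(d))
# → {2: 2, 5: 1, 3: 1, 4: 1}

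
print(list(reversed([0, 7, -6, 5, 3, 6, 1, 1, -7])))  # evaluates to [-7, 1, 1, 6, 3, 5, -6, 7, 0]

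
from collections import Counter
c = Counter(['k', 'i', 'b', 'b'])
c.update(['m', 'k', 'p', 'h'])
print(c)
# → Counter({'k': 2, 'b': 2, 'i': 1, 'm': 1, 'p': 1, 'h': 1})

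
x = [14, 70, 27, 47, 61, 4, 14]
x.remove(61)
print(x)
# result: [14, 70, 27, 47, 4, 14]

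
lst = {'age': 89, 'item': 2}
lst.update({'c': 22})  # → {'age': 89, 'item': 2, 'c': 22}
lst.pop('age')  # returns 89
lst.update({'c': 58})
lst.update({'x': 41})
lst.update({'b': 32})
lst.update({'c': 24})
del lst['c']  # {'item': 2, 'x': 41, 'b': 32}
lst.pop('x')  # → 41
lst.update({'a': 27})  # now {'item': 2, 'b': 32, 'a': 27}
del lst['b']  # {'item': 2, 'a': 27}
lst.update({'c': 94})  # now {'item': 2, 'a': 27, 'c': 94}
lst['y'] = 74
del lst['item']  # {'a': 27, 'c': 94, 'y': 74}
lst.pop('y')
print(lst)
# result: {'a': 27, 'c': 94}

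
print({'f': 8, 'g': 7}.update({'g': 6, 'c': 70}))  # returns None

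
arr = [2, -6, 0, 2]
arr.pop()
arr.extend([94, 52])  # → [2, -6, 0, 94, 52]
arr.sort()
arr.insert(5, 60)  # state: [-6, 0, 2, 52, 94, 60]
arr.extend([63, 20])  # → [-6, 0, 2, 52, 94, 60, 63, 20]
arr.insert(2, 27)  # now [-6, 0, 27, 2, 52, 94, 60, 63, 20]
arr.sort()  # [-6, 0, 2, 20, 27, 52, 60, 63, 94]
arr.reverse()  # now [94, 63, 60, 52, 27, 20, 2, 0, -6]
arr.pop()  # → -6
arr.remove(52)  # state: [94, 63, 60, 27, 20, 2, 0]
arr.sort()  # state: [0, 2, 20, 27, 60, 63, 94]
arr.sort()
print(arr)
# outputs [0, 2, 20, 27, 60, 63, 94]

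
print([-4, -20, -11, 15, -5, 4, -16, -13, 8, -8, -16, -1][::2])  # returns [-4, -11, -5, -16, 8, -16]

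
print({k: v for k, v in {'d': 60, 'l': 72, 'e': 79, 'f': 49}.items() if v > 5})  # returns {'d': 60, 'l': 72, 'e': 79, 'f': 49}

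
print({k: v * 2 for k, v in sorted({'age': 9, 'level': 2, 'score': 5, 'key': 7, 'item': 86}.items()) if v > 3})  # {'age': 18, 'item': 172, 'key': 14, 'score': 10}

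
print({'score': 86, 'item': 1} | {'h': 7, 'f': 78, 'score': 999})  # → {'score': 999, 'item': 1, 'h': 7, 'f': 78}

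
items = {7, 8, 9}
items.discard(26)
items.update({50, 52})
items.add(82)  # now {7, 8, 9, 50, 52, 82}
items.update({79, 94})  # {7, 8, 9, 50, 52, 79, 82, 94}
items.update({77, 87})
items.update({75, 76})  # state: {7, 8, 9, 50, 52, 75, 76, 77, 79, 82, 87, 94}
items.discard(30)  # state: {7, 8, 9, 50, 52, 75, 76, 77, 79, 82, 87, 94}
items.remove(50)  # {7, 8, 9, 52, 75, 76, 77, 79, 82, 87, 94}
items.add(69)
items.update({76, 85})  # {7, 8, 9, 52, 69, 75, 76, 77, 79, 82, 85, 87, 94}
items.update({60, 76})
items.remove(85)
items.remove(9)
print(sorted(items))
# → [7, 8, 52, 60, 69, 75, 76, 77, 79, 82, 87, 94]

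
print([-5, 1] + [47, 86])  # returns [-5, 1, 47, 86]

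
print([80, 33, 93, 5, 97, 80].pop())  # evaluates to 80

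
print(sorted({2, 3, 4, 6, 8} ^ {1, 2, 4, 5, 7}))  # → [1, 3, 5, 6, 7, 8]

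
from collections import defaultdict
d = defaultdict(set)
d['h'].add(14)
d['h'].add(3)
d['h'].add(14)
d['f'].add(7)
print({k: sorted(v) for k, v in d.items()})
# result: {'h': [3, 14], 'f': [7]}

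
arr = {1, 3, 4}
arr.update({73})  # {1, 3, 4, 73}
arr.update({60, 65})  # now {1, 3, 4, 60, 65, 73}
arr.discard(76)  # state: {1, 3, 4, 60, 65, 73}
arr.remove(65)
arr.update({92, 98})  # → {1, 3, 4, 60, 73, 92, 98}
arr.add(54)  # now {1, 3, 4, 54, 60, 73, 92, 98}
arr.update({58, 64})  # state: {1, 3, 4, 54, 58, 60, 64, 73, 92, 98}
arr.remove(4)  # {1, 3, 54, 58, 60, 64, 73, 92, 98}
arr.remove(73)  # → {1, 3, 54, 58, 60, 64, 92, 98}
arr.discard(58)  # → {1, 3, 54, 60, 64, 92, 98}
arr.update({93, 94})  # {1, 3, 54, 60, 64, 92, 93, 94, 98}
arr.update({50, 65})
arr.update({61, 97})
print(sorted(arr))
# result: [1, 3, 50, 54, 60, 61, 64, 65, 92, 93, 94, 97, 98]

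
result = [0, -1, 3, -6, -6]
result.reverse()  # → [-6, -6, 3, -1, 0]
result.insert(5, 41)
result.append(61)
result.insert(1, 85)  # [-6, 85, -6, 3, -1, 0, 41, 61]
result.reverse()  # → [61, 41, 0, -1, 3, -6, 85, -6]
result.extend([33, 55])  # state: [61, 41, 0, -1, 3, -6, 85, -6, 33, 55]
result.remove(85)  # [61, 41, 0, -1, 3, -6, -6, 33, 55]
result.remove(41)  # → [61, 0, -1, 3, -6, -6, 33, 55]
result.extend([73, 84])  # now [61, 0, -1, 3, -6, -6, 33, 55, 73, 84]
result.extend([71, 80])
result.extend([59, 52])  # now [61, 0, -1, 3, -6, -6, 33, 55, 73, 84, 71, 80, 59, 52]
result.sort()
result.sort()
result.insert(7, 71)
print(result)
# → [-6, -6, -1, 0, 3, 33, 52, 71, 55, 59, 61, 71, 73, 80, 84]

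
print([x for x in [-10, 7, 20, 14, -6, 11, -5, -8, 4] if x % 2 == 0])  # [-10, 20, 14, -6, -8, 4]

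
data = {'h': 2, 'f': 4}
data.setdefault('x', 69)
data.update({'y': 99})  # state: {'h': 2, 'f': 4, 'x': 69, 'y': 99}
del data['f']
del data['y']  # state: {'h': 2, 'x': 69}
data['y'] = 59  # {'h': 2, 'x': 69, 'y': 59}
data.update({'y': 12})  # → {'h': 2, 'x': 69, 'y': 12}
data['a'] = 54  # {'h': 2, 'x': 69, 'y': 12, 'a': 54}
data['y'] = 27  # {'h': 2, 'x': 69, 'y': 27, 'a': 54}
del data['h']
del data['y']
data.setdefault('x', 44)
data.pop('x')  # 69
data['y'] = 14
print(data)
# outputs {'a': 54, 'y': 14}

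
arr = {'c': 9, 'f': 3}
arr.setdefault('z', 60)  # 60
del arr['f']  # {'c': 9, 'z': 60}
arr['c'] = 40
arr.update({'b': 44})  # {'c': 40, 'z': 60, 'b': 44}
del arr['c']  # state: {'z': 60, 'b': 44}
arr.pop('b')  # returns 44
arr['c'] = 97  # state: {'z': 60, 'c': 97}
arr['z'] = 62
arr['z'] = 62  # {'z': 62, 'c': 97}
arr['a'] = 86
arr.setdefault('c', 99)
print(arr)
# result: {'z': 62, 'c': 97, 'a': 86}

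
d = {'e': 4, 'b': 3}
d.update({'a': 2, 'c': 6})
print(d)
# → {'e': 4, 'b': 3, 'a': 2, 'c': 6}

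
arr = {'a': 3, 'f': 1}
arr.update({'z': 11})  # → {'a': 3, 'f': 1, 'z': 11}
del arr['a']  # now {'f': 1, 'z': 11}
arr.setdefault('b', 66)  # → 66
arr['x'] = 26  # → {'f': 1, 'z': 11, 'b': 66, 'x': 26}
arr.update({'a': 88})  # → {'f': 1, 'z': 11, 'b': 66, 'x': 26, 'a': 88}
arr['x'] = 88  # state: {'f': 1, 'z': 11, 'b': 66, 'x': 88, 'a': 88}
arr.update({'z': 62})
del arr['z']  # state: {'f': 1, 'b': 66, 'x': 88, 'a': 88}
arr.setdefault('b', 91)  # 66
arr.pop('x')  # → 88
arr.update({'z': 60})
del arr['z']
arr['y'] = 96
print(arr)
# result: {'f': 1, 'b': 66, 'a': 88, 'y': 96}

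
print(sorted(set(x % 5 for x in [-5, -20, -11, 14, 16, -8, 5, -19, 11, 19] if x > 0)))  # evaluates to [0, 1, 4]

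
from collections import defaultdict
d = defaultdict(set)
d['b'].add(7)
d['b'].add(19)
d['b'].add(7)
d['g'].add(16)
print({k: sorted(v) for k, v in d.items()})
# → {'b': [7, 19], 'g': [16]}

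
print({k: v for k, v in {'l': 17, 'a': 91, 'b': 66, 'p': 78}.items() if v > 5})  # {'l': 17, 'a': 91, 'b': 66, 'p': 78}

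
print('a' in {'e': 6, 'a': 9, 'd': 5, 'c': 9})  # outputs True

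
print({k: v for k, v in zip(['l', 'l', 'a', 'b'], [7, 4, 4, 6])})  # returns {'l': 4, 'a': 4, 'b': 6}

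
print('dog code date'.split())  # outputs ['dog', 'code', 'date']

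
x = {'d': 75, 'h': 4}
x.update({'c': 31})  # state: {'d': 75, 'h': 4, 'c': 31}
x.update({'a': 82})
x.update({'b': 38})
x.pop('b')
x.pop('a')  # 82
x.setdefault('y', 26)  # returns 26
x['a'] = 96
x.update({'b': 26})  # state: {'d': 75, 'h': 4, 'c': 31, 'y': 26, 'a': 96, 'b': 26}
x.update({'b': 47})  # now {'d': 75, 'h': 4, 'c': 31, 'y': 26, 'a': 96, 'b': 47}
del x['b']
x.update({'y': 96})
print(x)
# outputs {'d': 75, 'h': 4, 'c': 31, 'y': 96, 'a': 96}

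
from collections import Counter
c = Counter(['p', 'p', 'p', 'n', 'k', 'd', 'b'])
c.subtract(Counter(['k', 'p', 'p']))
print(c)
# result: Counter({'p': 1, 'n': 1, 'd': 1, 'b': 1, 'k': 0})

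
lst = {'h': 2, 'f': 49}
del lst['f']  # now {'h': 2}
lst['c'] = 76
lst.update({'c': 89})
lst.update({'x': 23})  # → {'h': 2, 'c': 89, 'x': 23}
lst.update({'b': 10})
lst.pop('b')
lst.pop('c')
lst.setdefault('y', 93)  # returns 93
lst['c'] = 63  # {'h': 2, 'x': 23, 'y': 93, 'c': 63}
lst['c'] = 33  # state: {'h': 2, 'x': 23, 'y': 93, 'c': 33}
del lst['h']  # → {'x': 23, 'y': 93, 'c': 33}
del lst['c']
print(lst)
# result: {'x': 23, 'y': 93}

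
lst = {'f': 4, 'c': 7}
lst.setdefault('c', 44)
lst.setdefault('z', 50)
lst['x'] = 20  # {'f': 4, 'c': 7, 'z': 50, 'x': 20}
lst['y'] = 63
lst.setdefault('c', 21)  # 7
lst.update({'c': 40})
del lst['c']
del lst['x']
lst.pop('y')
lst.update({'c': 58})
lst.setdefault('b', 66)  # 66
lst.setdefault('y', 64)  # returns 64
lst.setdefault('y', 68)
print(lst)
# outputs {'f': 4, 'z': 50, 'c': 58, 'b': 66, 'y': 64}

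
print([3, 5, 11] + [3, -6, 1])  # [3, 5, 11, 3, -6, 1]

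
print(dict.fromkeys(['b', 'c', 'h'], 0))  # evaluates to {'b': 0, 'c': 0, 'h': 0}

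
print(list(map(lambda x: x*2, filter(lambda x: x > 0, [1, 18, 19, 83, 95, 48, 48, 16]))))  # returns [2, 36, 38, 166, 190, 96, 96, 32]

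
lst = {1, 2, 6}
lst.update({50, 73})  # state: {1, 2, 6, 50, 73}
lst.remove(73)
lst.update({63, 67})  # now {1, 2, 6, 50, 63, 67}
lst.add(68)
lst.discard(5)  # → {1, 2, 6, 50, 63, 67, 68}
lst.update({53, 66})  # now {1, 2, 6, 50, 53, 63, 66, 67, 68}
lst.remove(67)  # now {1, 2, 6, 50, 53, 63, 66, 68}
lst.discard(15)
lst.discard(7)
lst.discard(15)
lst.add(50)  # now {1, 2, 6, 50, 53, 63, 66, 68}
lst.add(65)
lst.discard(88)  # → {1, 2, 6, 50, 53, 63, 65, 66, 68}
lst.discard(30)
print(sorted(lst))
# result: [1, 2, 6, 50, 53, 63, 65, 66, 68]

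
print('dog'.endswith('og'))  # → True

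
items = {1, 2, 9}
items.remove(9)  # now {1, 2}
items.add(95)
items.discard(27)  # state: {1, 2, 95}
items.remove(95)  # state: {1, 2}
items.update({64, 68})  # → {1, 2, 64, 68}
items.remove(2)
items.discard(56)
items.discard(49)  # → {1, 64, 68}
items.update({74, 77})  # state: {1, 64, 68, 74, 77}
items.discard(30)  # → {1, 64, 68, 74, 77}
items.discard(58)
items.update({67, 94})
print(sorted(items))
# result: [1, 64, 67, 68, 74, 77, 94]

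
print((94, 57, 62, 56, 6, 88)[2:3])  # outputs (62,)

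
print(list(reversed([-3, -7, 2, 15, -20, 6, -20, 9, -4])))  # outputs [-4, 9, -20, 6, -20, 15, 2, -7, -3]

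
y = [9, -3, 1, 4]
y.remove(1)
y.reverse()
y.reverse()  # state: [9, -3, 4]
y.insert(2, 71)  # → [9, -3, 71, 4]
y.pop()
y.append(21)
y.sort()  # [-3, 9, 21, 71]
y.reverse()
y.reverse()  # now [-3, 9, 21, 71]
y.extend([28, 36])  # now [-3, 9, 21, 71, 28, 36]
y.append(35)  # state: [-3, 9, 21, 71, 28, 36, 35]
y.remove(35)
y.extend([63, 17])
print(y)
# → [-3, 9, 21, 71, 28, 36, 63, 17]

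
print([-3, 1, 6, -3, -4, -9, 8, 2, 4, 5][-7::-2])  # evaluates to [-3, 1]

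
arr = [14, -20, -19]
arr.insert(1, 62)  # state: [14, 62, -20, -19]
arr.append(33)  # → [14, 62, -20, -19, 33]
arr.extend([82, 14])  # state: [14, 62, -20, -19, 33, 82, 14]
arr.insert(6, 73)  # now [14, 62, -20, -19, 33, 82, 73, 14]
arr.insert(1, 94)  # [14, 94, 62, -20, -19, 33, 82, 73, 14]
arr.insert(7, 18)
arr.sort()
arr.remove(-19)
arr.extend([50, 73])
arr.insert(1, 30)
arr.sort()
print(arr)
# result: [-20, 14, 14, 18, 30, 33, 50, 62, 73, 73, 82, 94]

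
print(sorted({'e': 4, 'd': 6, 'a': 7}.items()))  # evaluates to [('a', 7), ('d', 6), ('e', 4)]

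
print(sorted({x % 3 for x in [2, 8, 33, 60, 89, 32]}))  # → [0, 2]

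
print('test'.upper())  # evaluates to TEST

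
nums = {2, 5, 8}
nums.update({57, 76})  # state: {2, 5, 8, 57, 76}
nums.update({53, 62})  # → {2, 5, 8, 53, 57, 62, 76}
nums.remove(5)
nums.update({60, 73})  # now {2, 8, 53, 57, 60, 62, 73, 76}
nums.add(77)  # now {2, 8, 53, 57, 60, 62, 73, 76, 77}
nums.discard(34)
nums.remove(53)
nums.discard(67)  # {2, 8, 57, 60, 62, 73, 76, 77}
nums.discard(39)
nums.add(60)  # {2, 8, 57, 60, 62, 73, 76, 77}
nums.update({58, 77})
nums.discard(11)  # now {2, 8, 57, 58, 60, 62, 73, 76, 77}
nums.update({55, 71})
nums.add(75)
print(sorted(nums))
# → [2, 8, 55, 57, 58, 60, 62, 71, 73, 75, 76, 77]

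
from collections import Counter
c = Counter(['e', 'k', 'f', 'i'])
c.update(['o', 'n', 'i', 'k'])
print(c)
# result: Counter({'k': 2, 'i': 2, 'e': 1, 'f': 1, 'o': 1, 'n': 1})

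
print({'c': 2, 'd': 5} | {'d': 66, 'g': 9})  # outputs {'c': 2, 'd': 66, 'g': 9}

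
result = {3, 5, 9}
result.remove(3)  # {5, 9}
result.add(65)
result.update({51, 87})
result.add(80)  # {5, 9, 51, 65, 80, 87}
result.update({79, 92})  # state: {5, 9, 51, 65, 79, 80, 87, 92}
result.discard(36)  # {5, 9, 51, 65, 79, 80, 87, 92}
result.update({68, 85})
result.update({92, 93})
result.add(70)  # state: {5, 9, 51, 65, 68, 70, 79, 80, 85, 87, 92, 93}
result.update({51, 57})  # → {5, 9, 51, 57, 65, 68, 70, 79, 80, 85, 87, 92, 93}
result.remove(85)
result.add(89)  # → {5, 9, 51, 57, 65, 68, 70, 79, 80, 87, 89, 92, 93}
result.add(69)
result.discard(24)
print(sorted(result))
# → [5, 9, 51, 57, 65, 68, 69, 70, 79, 80, 87, 89, 92, 93]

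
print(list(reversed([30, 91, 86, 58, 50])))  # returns [50, 58, 86, 91, 30]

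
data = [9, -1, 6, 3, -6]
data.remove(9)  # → [-1, 6, 3, -6]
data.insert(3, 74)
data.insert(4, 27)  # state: [-1, 6, 3, 74, 27, -6]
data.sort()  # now [-6, -1, 3, 6, 27, 74]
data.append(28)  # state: [-6, -1, 3, 6, 27, 74, 28]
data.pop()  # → 28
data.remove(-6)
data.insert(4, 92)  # [-1, 3, 6, 27, 92, 74]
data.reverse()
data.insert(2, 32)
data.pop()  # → -1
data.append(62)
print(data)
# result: [74, 92, 32, 27, 6, 3, 62]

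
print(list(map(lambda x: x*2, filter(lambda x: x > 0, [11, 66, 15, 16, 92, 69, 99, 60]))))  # [22, 132, 30, 32, 184, 138, 198, 120]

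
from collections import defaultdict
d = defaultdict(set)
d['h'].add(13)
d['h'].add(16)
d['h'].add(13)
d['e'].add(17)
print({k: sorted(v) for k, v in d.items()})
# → {'h': [13, 16], 'e': [17]}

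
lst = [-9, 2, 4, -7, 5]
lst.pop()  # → 5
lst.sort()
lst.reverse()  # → [4, 2, -7, -9]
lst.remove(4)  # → [2, -7, -9]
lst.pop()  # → -9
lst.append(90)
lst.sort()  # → [-7, 2, 90]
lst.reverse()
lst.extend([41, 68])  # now [90, 2, -7, 41, 68]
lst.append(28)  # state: [90, 2, -7, 41, 68, 28]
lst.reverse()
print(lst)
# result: [28, 68, 41, -7, 2, 90]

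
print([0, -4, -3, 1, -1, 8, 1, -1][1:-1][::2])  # [-4, 1, 8]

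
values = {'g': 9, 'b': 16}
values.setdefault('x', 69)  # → 69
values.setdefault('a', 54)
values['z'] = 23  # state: {'g': 9, 'b': 16, 'x': 69, 'a': 54, 'z': 23}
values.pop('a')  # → 54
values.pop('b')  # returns 16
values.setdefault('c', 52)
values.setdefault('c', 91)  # 52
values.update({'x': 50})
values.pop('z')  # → 23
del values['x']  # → {'g': 9, 'c': 52}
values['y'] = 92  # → {'g': 9, 'c': 52, 'y': 92}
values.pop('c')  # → 52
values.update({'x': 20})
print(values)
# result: {'g': 9, 'y': 92, 'x': 20}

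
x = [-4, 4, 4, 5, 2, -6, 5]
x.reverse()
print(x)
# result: [5, -6, 2, 5, 4, 4, -4]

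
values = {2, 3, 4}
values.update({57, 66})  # {2, 3, 4, 57, 66}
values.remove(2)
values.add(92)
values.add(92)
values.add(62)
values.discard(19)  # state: {3, 4, 57, 62, 66, 92}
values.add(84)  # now {3, 4, 57, 62, 66, 84, 92}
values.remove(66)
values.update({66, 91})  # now {3, 4, 57, 62, 66, 84, 91, 92}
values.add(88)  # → {3, 4, 57, 62, 66, 84, 88, 91, 92}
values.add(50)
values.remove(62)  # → {3, 4, 50, 57, 66, 84, 88, 91, 92}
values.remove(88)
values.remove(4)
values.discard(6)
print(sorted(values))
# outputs [3, 50, 57, 66, 84, 91, 92]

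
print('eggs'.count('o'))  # 0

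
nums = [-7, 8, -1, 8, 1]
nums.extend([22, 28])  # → [-7, 8, -1, 8, 1, 22, 28]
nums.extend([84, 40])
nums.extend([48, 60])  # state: [-7, 8, -1, 8, 1, 22, 28, 84, 40, 48, 60]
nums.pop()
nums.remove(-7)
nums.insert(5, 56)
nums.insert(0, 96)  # [96, 8, -1, 8, 1, 22, 56, 28, 84, 40, 48]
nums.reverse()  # [48, 40, 84, 28, 56, 22, 1, 8, -1, 8, 96]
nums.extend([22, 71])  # [48, 40, 84, 28, 56, 22, 1, 8, -1, 8, 96, 22, 71]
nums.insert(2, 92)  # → [48, 40, 92, 84, 28, 56, 22, 1, 8, -1, 8, 96, 22, 71]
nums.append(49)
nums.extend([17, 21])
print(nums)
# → [48, 40, 92, 84, 28, 56, 22, 1, 8, -1, 8, 96, 22, 71, 49, 17, 21]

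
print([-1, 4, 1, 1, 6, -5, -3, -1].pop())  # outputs -1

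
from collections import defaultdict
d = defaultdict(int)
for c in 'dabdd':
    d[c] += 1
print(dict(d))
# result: {'d': 3, 'a': 1, 'b': 1}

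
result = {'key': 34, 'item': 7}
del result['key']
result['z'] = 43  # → {'item': 7, 'z': 43}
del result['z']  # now {'item': 7}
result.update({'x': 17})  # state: {'item': 7, 'x': 17}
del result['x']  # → {'item': 7}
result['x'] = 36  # {'item': 7, 'x': 36}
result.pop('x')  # 36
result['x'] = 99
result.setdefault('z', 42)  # 42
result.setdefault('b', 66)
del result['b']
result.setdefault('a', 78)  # 78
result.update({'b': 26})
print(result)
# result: {'item': 7, 'x': 99, 'z': 42, 'a': 78, 'b': 26}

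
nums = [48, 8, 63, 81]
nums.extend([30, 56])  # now [48, 8, 63, 81, 30, 56]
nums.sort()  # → [8, 30, 48, 56, 63, 81]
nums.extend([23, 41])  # [8, 30, 48, 56, 63, 81, 23, 41]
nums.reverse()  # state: [41, 23, 81, 63, 56, 48, 30, 8]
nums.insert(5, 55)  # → [41, 23, 81, 63, 56, 55, 48, 30, 8]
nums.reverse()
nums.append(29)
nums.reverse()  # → [29, 41, 23, 81, 63, 56, 55, 48, 30, 8]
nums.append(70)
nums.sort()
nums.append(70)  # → [8, 23, 29, 30, 41, 48, 55, 56, 63, 70, 81, 70]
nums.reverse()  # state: [70, 81, 70, 63, 56, 55, 48, 41, 30, 29, 23, 8]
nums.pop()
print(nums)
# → [70, 81, 70, 63, 56, 55, 48, 41, 30, 29, 23]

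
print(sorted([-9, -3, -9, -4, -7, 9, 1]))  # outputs [-9, -9, -7, -4, -3, 1, 9]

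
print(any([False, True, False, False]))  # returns True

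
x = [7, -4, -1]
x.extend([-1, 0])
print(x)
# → [7, -4, -1, -1, 0]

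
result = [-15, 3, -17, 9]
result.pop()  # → 9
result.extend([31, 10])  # [-15, 3, -17, 31, 10]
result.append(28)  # [-15, 3, -17, 31, 10, 28]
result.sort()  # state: [-17, -15, 3, 10, 28, 31]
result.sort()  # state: [-17, -15, 3, 10, 28, 31]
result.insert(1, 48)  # [-17, 48, -15, 3, 10, 28, 31]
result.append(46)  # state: [-17, 48, -15, 3, 10, 28, 31, 46]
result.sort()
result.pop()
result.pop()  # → 46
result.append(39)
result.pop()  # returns 39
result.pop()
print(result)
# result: [-17, -15, 3, 10, 28]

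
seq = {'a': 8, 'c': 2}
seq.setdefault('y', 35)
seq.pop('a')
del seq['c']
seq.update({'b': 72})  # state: {'y': 35, 'b': 72}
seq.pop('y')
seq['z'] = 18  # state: {'b': 72, 'z': 18}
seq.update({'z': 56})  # {'b': 72, 'z': 56}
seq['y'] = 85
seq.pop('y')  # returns 85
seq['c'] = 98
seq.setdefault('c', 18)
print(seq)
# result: {'b': 72, 'z': 56, 'c': 98}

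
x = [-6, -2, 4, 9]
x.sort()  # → [-6, -2, 4, 9]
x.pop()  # 9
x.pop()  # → 4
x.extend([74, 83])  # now [-6, -2, 74, 83]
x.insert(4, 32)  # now [-6, -2, 74, 83, 32]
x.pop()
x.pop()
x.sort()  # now [-6, -2, 74]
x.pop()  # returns 74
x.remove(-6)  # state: [-2]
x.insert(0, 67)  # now [67, -2]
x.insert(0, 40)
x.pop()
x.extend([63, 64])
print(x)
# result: [40, 67, 63, 64]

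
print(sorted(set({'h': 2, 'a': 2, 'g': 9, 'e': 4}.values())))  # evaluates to [2, 4, 9]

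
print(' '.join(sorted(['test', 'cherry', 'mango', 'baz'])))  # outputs baz cherry mango test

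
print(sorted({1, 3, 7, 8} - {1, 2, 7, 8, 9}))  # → [3]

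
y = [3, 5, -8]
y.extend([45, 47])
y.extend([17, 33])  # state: [3, 5, -8, 45, 47, 17, 33]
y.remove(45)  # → [3, 5, -8, 47, 17, 33]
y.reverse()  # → [33, 17, 47, -8, 5, 3]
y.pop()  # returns 3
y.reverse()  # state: [5, -8, 47, 17, 33]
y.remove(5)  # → [-8, 47, 17, 33]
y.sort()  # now [-8, 17, 33, 47]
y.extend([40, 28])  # [-8, 17, 33, 47, 40, 28]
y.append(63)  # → [-8, 17, 33, 47, 40, 28, 63]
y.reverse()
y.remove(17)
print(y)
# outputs [63, 28, 40, 47, 33, -8]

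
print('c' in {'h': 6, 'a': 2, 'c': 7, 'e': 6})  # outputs True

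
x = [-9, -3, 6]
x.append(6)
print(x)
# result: [-9, -3, 6, 6]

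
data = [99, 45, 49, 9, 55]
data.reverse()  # [55, 9, 49, 45, 99]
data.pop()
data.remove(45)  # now [55, 9, 49]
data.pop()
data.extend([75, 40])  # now [55, 9, 75, 40]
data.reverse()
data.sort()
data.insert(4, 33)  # [9, 40, 55, 75, 33]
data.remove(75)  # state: [9, 40, 55, 33]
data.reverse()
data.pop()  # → 9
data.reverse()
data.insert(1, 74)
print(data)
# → [40, 74, 55, 33]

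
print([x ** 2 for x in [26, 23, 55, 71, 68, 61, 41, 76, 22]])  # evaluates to [676, 529, 3025, 5041, 4624, 3721, 1681, 5776, 484]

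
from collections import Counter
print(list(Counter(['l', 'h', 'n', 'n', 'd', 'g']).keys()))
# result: ['l', 'h', 'n', 'd', 'g']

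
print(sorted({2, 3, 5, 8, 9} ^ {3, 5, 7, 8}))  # [2, 7, 9]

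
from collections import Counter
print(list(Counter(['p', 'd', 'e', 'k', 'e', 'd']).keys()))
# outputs ['p', 'd', 'e', 'k']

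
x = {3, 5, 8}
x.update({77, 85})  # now {3, 5, 8, 77, 85}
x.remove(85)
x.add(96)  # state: {3, 5, 8, 77, 96}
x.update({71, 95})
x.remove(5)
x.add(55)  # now {3, 8, 55, 71, 77, 95, 96}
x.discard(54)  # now {3, 8, 55, 71, 77, 95, 96}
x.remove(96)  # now {3, 8, 55, 71, 77, 95}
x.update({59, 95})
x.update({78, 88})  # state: {3, 8, 55, 59, 71, 77, 78, 88, 95}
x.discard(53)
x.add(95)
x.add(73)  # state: {3, 8, 55, 59, 71, 73, 77, 78, 88, 95}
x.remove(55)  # {3, 8, 59, 71, 73, 77, 78, 88, 95}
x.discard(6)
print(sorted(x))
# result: [3, 8, 59, 71, 73, 77, 78, 88, 95]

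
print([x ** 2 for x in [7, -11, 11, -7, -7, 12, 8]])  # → [49, 121, 121, 49, 49, 144, 64]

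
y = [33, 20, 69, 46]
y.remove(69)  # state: [33, 20, 46]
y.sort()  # [20, 33, 46]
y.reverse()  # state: [46, 33, 20]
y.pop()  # 20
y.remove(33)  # [46]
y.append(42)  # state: [46, 42]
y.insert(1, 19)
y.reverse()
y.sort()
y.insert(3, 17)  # [19, 42, 46, 17]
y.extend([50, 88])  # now [19, 42, 46, 17, 50, 88]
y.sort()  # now [17, 19, 42, 46, 50, 88]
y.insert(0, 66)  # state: [66, 17, 19, 42, 46, 50, 88]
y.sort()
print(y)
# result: [17, 19, 42, 46, 50, 66, 88]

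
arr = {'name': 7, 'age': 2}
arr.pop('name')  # 7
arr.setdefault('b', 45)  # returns 45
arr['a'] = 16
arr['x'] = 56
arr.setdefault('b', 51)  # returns 45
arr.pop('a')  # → 16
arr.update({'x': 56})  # {'age': 2, 'b': 45, 'x': 56}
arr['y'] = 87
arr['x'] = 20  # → {'age': 2, 'b': 45, 'x': 20, 'y': 87}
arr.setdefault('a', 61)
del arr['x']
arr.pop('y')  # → 87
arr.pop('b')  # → 45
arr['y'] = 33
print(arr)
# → {'age': 2, 'a': 61, 'y': 33}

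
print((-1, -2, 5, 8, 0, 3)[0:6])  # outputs (-1, -2, 5, 8, 0, 3)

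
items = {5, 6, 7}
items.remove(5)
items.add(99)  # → {6, 7, 99}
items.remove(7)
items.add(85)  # {6, 85, 99}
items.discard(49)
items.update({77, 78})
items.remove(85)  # {6, 77, 78, 99}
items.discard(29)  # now {6, 77, 78, 99}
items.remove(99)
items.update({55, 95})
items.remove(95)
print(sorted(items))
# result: [6, 55, 77, 78]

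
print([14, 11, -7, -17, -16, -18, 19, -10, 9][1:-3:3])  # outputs [11, -16]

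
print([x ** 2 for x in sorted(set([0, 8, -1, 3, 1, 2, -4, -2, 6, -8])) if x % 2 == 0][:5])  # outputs [64, 16, 4, 0, 4]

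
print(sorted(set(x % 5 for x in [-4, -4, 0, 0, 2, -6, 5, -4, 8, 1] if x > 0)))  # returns [0, 1, 2, 3]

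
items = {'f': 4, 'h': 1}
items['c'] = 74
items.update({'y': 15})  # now {'f': 4, 'h': 1, 'c': 74, 'y': 15}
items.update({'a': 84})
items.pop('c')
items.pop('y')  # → 15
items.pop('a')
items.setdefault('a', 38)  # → 38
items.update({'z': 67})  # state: {'f': 4, 'h': 1, 'a': 38, 'z': 67}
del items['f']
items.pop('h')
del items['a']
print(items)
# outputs {'z': 67}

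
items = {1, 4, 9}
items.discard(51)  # {1, 4, 9}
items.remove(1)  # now {4, 9}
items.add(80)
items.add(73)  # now {4, 9, 73, 80}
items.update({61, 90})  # {4, 9, 61, 73, 80, 90}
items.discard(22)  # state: {4, 9, 61, 73, 80, 90}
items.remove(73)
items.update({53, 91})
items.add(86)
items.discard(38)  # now {4, 9, 53, 61, 80, 86, 90, 91}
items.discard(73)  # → {4, 9, 53, 61, 80, 86, 90, 91}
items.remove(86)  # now {4, 9, 53, 61, 80, 90, 91}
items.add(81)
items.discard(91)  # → {4, 9, 53, 61, 80, 81, 90}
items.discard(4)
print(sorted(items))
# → [9, 53, 61, 80, 81, 90]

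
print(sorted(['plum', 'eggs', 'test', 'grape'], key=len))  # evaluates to ['plum', 'eggs', 'test', 'grape']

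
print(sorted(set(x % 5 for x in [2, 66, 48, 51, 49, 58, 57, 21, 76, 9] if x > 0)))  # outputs [1, 2, 3, 4]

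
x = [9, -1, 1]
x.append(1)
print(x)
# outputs [9, -1, 1, 1]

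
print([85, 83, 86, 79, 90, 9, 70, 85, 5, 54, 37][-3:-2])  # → [5]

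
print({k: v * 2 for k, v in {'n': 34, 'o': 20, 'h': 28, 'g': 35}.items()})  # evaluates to {'n': 68, 'o': 40, 'h': 56, 'g': 70}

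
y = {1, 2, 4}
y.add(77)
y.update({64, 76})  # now {1, 2, 4, 64, 76, 77}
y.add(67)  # {1, 2, 4, 64, 67, 76, 77}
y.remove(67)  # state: {1, 2, 4, 64, 76, 77}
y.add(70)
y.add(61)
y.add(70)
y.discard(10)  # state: {1, 2, 4, 61, 64, 70, 76, 77}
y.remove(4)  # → {1, 2, 61, 64, 70, 76, 77}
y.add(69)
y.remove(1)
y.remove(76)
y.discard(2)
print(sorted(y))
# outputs [61, 64, 69, 70, 77]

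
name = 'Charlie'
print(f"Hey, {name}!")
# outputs Hey, Charlie!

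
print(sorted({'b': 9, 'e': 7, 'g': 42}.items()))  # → [('b', 9), ('e', 7), ('g', 42)]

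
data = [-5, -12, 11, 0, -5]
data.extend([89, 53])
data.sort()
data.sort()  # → [-12, -5, -5, 0, 11, 53, 89]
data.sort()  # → [-12, -5, -5, 0, 11, 53, 89]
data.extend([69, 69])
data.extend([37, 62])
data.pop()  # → 62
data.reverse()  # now [37, 69, 69, 89, 53, 11, 0, -5, -5, -12]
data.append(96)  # [37, 69, 69, 89, 53, 11, 0, -5, -5, -12, 96]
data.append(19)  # [37, 69, 69, 89, 53, 11, 0, -5, -5, -12, 96, 19]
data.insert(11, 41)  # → [37, 69, 69, 89, 53, 11, 0, -5, -5, -12, 96, 41, 19]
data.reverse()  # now [19, 41, 96, -12, -5, -5, 0, 11, 53, 89, 69, 69, 37]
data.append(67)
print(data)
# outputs [19, 41, 96, -12, -5, -5, 0, 11, 53, 89, 69, 69, 37, 67]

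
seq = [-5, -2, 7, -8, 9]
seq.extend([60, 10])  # [-5, -2, 7, -8, 9, 60, 10]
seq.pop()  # 10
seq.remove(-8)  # [-5, -2, 7, 9, 60]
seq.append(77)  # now [-5, -2, 7, 9, 60, 77]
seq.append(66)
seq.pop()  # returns 66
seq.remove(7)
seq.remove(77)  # [-5, -2, 9, 60]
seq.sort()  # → [-5, -2, 9, 60]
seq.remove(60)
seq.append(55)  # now [-5, -2, 9, 55]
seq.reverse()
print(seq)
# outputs [55, 9, -2, -5]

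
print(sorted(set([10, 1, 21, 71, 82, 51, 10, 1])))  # [1, 10, 21, 51, 71, 82]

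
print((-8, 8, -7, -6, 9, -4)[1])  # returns 8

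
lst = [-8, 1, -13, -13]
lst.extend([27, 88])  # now [-8, 1, -13, -13, 27, 88]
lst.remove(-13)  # [-8, 1, -13, 27, 88]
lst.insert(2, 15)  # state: [-8, 1, 15, -13, 27, 88]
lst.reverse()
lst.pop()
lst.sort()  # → [-13, 1, 15, 27, 88]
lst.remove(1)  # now [-13, 15, 27, 88]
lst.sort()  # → [-13, 15, 27, 88]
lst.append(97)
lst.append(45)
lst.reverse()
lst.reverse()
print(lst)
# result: [-13, 15, 27, 88, 97, 45]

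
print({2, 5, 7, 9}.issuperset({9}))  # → True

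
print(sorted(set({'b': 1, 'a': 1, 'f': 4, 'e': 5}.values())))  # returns [1, 4, 5]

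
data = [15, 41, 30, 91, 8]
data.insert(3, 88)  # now [15, 41, 30, 88, 91, 8]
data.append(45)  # [15, 41, 30, 88, 91, 8, 45]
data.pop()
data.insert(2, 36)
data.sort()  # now [8, 15, 30, 36, 41, 88, 91]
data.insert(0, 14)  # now [14, 8, 15, 30, 36, 41, 88, 91]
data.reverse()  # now [91, 88, 41, 36, 30, 15, 8, 14]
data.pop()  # 14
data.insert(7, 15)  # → [91, 88, 41, 36, 30, 15, 8, 15]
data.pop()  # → 15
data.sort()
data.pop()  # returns 91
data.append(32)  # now [8, 15, 30, 36, 41, 88, 32]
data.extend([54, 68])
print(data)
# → [8, 15, 30, 36, 41, 88, 32, 54, 68]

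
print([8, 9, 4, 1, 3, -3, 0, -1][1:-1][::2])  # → [9, 1, -3]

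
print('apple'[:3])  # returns app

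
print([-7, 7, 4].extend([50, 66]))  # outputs None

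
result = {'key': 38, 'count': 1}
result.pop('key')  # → 38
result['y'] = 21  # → {'count': 1, 'y': 21}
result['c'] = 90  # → {'count': 1, 'y': 21, 'c': 90}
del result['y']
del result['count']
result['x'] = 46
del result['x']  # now {'c': 90}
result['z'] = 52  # {'c': 90, 'z': 52}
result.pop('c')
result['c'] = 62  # {'z': 52, 'c': 62}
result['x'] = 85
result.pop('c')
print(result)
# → {'z': 52, 'x': 85}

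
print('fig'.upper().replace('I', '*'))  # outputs F*G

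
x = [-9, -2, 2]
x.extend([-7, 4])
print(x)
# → [-9, -2, 2, -7, 4]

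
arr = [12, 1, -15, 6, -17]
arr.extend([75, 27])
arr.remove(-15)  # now [12, 1, 6, -17, 75, 27]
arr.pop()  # 27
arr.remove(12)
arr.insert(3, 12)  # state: [1, 6, -17, 12, 75]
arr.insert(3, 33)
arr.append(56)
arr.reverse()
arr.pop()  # 1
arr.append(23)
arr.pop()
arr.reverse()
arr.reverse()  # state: [56, 75, 12, 33, -17, 6]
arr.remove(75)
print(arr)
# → [56, 12, 33, -17, 6]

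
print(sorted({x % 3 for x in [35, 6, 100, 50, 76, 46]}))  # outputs [0, 1, 2]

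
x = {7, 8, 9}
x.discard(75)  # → {7, 8, 9}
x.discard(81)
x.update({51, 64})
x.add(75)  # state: {7, 8, 9, 51, 64, 75}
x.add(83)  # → {7, 8, 9, 51, 64, 75, 83}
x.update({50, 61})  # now {7, 8, 9, 50, 51, 61, 64, 75, 83}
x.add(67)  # {7, 8, 9, 50, 51, 61, 64, 67, 75, 83}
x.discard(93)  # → {7, 8, 9, 50, 51, 61, 64, 67, 75, 83}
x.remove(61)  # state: {7, 8, 9, 50, 51, 64, 67, 75, 83}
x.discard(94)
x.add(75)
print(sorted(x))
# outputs [7, 8, 9, 50, 51, 64, 67, 75, 83]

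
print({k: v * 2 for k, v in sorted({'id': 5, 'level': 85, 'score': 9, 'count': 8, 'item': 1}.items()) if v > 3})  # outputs {'count': 16, 'id': 10, 'level': 170, 'score': 18}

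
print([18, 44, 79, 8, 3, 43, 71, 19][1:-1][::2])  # [44, 8, 43]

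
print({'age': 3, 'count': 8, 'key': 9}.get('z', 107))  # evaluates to 107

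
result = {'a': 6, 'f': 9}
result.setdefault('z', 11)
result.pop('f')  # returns 9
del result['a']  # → {'z': 11}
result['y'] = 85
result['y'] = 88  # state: {'z': 11, 'y': 88}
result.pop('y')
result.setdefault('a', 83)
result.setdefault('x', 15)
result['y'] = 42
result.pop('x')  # 15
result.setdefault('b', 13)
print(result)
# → {'z': 11, 'a': 83, 'y': 42, 'b': 13}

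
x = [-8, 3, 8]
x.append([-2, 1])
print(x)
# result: [-8, 3, 8, [-2, 1]]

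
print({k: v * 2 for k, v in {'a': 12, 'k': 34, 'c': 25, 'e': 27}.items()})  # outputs {'a': 24, 'k': 68, 'c': 50, 'e': 54}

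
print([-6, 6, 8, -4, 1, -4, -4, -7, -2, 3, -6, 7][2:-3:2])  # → [8, 1, -4, -2]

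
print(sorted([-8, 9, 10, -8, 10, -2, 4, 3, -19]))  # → [-19, -8, -8, -2, 3, 4, 9, 10, 10]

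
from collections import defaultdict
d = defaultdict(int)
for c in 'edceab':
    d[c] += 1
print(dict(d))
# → {'e': 2, 'd': 1, 'c': 1, 'a': 1, 'b': 1}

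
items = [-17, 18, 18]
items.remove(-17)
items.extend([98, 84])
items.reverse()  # [84, 98, 18, 18]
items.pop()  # 18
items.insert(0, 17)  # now [17, 84, 98, 18]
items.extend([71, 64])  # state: [17, 84, 98, 18, 71, 64]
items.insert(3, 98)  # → [17, 84, 98, 98, 18, 71, 64]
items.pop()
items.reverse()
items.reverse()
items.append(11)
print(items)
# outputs [17, 84, 98, 98, 18, 71, 11]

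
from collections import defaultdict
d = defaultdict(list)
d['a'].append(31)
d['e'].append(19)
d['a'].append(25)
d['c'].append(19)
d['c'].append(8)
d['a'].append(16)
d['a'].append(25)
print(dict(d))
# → {'a': [31, 25, 16, 25], 'e': [19], 'c': [19, 8]}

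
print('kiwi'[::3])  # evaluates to ki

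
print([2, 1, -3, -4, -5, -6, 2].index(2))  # 0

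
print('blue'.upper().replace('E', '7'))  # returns BLU7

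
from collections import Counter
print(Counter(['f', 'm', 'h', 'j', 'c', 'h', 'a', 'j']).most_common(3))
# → [('h', 2), ('j', 2), ('f', 1)]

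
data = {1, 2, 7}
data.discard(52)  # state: {1, 2, 7}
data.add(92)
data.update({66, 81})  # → {1, 2, 7, 66, 81, 92}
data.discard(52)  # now {1, 2, 7, 66, 81, 92}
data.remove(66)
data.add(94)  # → {1, 2, 7, 81, 92, 94}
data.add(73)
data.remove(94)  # {1, 2, 7, 73, 81, 92}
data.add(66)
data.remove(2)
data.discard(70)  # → {1, 7, 66, 73, 81, 92}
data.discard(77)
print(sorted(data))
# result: [1, 7, 66, 73, 81, 92]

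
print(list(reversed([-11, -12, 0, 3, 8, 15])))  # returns [15, 8, 3, 0, -12, -11]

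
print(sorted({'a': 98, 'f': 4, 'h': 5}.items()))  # [('a', 98), ('f', 4), ('h', 5)]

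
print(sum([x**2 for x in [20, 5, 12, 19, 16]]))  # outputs 1186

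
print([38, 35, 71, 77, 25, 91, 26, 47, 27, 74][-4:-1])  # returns [26, 47, 27]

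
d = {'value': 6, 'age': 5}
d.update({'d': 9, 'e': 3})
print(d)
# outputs {'value': 6, 'age': 5, 'd': 9, 'e': 3}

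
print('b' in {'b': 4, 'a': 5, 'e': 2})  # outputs True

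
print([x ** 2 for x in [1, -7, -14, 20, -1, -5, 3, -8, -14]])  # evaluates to [1, 49, 196, 400, 1, 25, 9, 64, 196]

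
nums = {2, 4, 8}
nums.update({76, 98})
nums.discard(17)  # {2, 4, 8, 76, 98}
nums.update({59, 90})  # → {2, 4, 8, 59, 76, 90, 98}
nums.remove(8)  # {2, 4, 59, 76, 90, 98}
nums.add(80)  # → {2, 4, 59, 76, 80, 90, 98}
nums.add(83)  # {2, 4, 59, 76, 80, 83, 90, 98}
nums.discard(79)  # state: {2, 4, 59, 76, 80, 83, 90, 98}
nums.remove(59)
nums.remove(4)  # {2, 76, 80, 83, 90, 98}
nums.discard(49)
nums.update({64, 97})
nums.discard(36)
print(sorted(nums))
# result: [2, 64, 76, 80, 83, 90, 97, 98]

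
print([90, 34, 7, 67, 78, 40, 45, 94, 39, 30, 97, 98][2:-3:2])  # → [7, 78, 45, 39]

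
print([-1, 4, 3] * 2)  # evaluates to [-1, 4, 3, -1, 4, 3]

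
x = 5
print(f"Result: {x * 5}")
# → Result: 25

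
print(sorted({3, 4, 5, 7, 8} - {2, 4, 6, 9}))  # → [3, 5, 7, 8]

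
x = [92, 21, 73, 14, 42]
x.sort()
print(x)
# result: [14, 21, 42, 73, 92]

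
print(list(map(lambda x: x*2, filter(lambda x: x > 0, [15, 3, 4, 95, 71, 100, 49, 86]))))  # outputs [30, 6, 8, 190, 142, 200, 98, 172]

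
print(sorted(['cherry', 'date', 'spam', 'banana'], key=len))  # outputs ['date', 'spam', 'cherry', 'banana']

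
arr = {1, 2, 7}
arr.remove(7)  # {1, 2}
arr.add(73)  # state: {1, 2, 73}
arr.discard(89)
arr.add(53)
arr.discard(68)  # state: {1, 2, 53, 73}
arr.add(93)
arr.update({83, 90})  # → {1, 2, 53, 73, 83, 90, 93}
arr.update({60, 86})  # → {1, 2, 53, 60, 73, 83, 86, 90, 93}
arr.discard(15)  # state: {1, 2, 53, 60, 73, 83, 86, 90, 93}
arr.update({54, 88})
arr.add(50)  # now {1, 2, 50, 53, 54, 60, 73, 83, 86, 88, 90, 93}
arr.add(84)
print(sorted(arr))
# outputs [1, 2, 50, 53, 54, 60, 73, 83, 84, 86, 88, 90, 93]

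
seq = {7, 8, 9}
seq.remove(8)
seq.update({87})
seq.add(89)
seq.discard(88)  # {7, 9, 87, 89}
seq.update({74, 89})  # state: {7, 9, 74, 87, 89}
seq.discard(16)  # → {7, 9, 74, 87, 89}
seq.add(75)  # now {7, 9, 74, 75, 87, 89}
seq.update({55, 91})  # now {7, 9, 55, 74, 75, 87, 89, 91}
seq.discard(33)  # {7, 9, 55, 74, 75, 87, 89, 91}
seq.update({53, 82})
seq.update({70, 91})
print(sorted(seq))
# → [7, 9, 53, 55, 70, 74, 75, 82, 87, 89, 91]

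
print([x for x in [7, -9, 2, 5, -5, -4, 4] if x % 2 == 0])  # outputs [2, -4, 4]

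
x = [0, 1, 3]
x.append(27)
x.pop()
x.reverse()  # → [3, 1, 0]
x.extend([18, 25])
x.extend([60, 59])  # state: [3, 1, 0, 18, 25, 60, 59]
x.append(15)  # [3, 1, 0, 18, 25, 60, 59, 15]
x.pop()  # 15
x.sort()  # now [0, 1, 3, 18, 25, 59, 60]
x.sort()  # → [0, 1, 3, 18, 25, 59, 60]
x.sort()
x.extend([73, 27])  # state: [0, 1, 3, 18, 25, 59, 60, 73, 27]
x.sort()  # [0, 1, 3, 18, 25, 27, 59, 60, 73]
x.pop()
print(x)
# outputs [0, 1, 3, 18, 25, 27, 59, 60]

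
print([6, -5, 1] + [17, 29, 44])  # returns [6, -5, 1, 17, 29, 44]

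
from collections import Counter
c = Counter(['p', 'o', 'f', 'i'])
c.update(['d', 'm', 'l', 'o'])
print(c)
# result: Counter({'o': 2, 'p': 1, 'f': 1, 'i': 1, 'd': 1, 'm': 1, 'l': 1})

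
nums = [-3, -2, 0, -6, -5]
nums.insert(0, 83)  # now [83, -3, -2, 0, -6, -5]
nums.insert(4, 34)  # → [83, -3, -2, 0, 34, -6, -5]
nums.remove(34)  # [83, -3, -2, 0, -6, -5]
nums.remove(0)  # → [83, -3, -2, -6, -5]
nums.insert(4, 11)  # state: [83, -3, -2, -6, 11, -5]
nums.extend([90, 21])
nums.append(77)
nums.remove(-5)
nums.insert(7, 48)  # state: [83, -3, -2, -6, 11, 90, 21, 48, 77]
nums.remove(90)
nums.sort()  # [-6, -3, -2, 11, 21, 48, 77, 83]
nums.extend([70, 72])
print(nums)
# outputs [-6, -3, -2, 11, 21, 48, 77, 83, 70, 72]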